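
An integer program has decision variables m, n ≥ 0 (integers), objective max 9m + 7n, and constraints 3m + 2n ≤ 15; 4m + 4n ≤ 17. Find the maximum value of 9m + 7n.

(m,n)=(4,0): 3·4+2·0=12≤15, 4·4+4·0=16≤17, objective 36.
(m,n)=(3,1): 3·3+2·1=11≤15, 4·3+4·1=16≤17, objective 34.
Maximum is 36 at (m,n)=(4,0).

36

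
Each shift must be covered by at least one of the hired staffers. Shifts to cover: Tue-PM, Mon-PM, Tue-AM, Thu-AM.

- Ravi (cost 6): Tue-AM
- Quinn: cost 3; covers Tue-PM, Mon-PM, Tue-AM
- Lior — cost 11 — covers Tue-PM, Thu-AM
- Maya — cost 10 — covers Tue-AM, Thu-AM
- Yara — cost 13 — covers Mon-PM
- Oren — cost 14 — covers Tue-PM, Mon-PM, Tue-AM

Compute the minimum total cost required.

13

Choose Quinn and Maya: together they cover Tue-PM, Mon-PM, Tue-AM, Thu-AM — every shift.
Total cost: 3 + 10 = 13.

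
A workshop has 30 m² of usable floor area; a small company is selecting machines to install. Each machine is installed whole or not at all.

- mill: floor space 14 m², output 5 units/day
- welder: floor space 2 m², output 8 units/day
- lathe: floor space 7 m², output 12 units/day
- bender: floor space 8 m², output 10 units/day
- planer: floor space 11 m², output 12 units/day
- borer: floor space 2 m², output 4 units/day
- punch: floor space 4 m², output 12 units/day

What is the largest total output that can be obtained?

This is an integer program with binary decision variables.
welder + lathe + planer + borer + punch: floor space 2 + 7 + 11 + 2 + 4 = 26 ≤ 30, output 8 + 12 + 12 + 4 + 12 = 48.
welder + lathe + bender + borer + punch: floor space 2 + 7 + 8 + 2 + 4 = 23 ≤ 30, output 8 + 12 + 10 + 4 + 12 = 46.
welder + bender + planer + borer + punch: floor space 2 + 8 + 11 + 2 + 4 = 27 ≤ 30, output 8 + 10 + 12 + 4 + 12 = 46.
Best is welder, lathe, planer, borer, and punch with total output 48.

48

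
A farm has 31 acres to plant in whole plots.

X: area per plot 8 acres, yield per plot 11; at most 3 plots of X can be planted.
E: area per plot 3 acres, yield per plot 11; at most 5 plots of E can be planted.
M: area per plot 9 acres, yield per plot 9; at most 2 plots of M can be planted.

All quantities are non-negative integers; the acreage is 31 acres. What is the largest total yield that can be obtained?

E has the best ratio (11/3); taking only E gives at most 5×11 = 55 (stopped by the supply cap of 5).
Mixing does better — 2×X and 5×E: area 31 ≤ 31, yield 2·11 + 5·11 = 77.

77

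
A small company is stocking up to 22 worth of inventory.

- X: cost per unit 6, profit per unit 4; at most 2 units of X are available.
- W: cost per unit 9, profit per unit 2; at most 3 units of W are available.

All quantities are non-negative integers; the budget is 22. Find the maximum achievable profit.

10

X has the best ratio (4/6); taking only X gives at most 2×4 = 8 (stopped by the supply cap of 2).
Mixing does better — 2×X and 1×W: cost 21 ≤ 22, profit 2·4 + 1·2 = 10.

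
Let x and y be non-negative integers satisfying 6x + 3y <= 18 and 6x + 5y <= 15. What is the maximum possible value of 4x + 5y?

15

(x,y)=(0,3) is feasible, giving 15.
(x,y)=(0,2) is feasible, giving 10.
Maximum is 15 at (x,y)=(0,3).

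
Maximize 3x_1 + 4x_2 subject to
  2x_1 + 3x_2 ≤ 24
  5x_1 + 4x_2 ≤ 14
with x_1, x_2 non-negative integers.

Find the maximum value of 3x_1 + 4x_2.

12

The continuous relaxation peaks at (0, 3.5) with value 14.00; rounding to a feasible lattice point costs some objective.
(x_1,x_2)=(0,3): 2·0+3·3=9≤24, 5·0+4·3=12≤14, objective 12.
(x_1,x_2)=(1,2): 2·1+3·2=8≤24, 5·1+4·2=13≤14, objective 11.
(x_1,x_2)=(0,2): 2·0+3·2=6≤24, 5·0+4·2=8≤14, objective 8.
Maximum is 12 at (x_1,x_2)=(0,3).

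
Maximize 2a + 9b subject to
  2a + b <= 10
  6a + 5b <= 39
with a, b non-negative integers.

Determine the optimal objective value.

63

(a,b)=(0,7): 2·0+1·7=7≤10, 6·0+5·7=35≤39, objective 63.
(a,b)=(1,6): 2·1+1·6=8≤10, 6·1+5·6=36≤39, objective 56.
(a,b)=(0,6): 2·0+1·6=6≤10, 6·0+5·6=30≤39, objective 54.
No feasible integer point exceeds 63.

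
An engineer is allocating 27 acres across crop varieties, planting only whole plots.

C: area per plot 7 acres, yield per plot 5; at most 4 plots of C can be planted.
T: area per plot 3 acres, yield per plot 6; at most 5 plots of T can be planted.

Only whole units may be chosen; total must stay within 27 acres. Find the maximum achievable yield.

35

T has the best ratio (6/3); taking only T gives at most 5×6 = 30 (stopped by the supply cap of 5).
Mixing does better — 1×C and 5×T: area 22 ≤ 27, yield 1·5 + 5·6 = 35.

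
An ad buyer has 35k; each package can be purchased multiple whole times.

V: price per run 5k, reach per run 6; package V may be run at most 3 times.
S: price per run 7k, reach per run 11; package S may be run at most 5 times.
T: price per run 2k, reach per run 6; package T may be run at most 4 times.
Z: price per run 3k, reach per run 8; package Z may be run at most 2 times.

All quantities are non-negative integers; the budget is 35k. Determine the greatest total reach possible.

73

T has the best ratio (6/2); taking only T gives at most 4×6 = 24 (stopped by the supply cap of 4).
Mixing does better — 3×S, 4×T, and 2×Z: price 35 ≤ 35, reach 3·11 + 4·6 + 2·8 = 73.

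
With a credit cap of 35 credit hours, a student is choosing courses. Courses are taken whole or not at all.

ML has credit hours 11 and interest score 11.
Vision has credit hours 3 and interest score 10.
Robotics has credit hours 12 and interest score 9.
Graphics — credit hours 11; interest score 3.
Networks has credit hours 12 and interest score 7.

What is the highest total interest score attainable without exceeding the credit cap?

30

ML + Vision + Networks: credit hours 11 + 3 + 12 = 26 ≤ 35, interest score 11 + 10 + 7 = 28.
ML + Robotics + Networks: credit hours 11 + 12 + 12 = 35 ≤ 35, interest score 11 + 9 + 7 = 27.
ML + Vision + Robotics: credit hours 11 + 3 + 12 = 26 ≤ 35, interest score 11 + 10 + 9 = 30.
Best is ML, Vision, and Robotics with total interest score 30.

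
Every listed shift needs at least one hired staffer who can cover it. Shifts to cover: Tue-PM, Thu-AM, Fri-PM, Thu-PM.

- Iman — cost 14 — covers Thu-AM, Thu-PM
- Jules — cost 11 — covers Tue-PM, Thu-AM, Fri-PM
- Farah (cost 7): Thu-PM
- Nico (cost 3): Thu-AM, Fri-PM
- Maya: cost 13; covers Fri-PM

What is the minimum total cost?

18

The greedy cost-per-new-shift heuristic would pick Nico, Farah, and Jules for 21, but a cheaper cover exists.
Choose Jules and Farah: together they cover Tue-PM, Thu-AM, Fri-PM, Thu-PM — every shift.
Total cost: 11 + 7 = 18.
No cover costs less than 18.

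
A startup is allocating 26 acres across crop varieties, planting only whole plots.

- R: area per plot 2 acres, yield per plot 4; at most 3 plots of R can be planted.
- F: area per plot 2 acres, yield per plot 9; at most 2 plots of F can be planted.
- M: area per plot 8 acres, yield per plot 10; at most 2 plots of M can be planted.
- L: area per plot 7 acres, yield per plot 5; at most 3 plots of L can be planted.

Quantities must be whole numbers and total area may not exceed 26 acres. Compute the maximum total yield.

50

This is a bounded integer knapsack.
2×R, 2×F, and 2×M: area 24 ≤ 26, yield 2·4 + 2·9 + 2·10 = 46.
3×R, 2×F, and 2×M: area 26 ≤ 26, yield 3·4 + 2·9 + 2·10 = 50.
Best is 50.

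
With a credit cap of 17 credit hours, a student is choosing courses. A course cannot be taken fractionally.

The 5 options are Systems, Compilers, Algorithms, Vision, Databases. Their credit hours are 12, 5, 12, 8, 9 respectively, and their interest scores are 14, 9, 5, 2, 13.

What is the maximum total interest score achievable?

23

Allowing fractional choices, the relaxed optimum would be about 25.5, but courses are indivisible.
Systems + Compilers: credit hours 12 + 5 = 17 ≤ 17, interest score 14 + 9 = 23.
Vision + Databases: credit hours 8 + 9 = 17 ≤ 17, interest score 2 + 13 = 15.
Compilers + Databases: credit hours 5 + 9 = 14 ≤ 17, interest score 9 + 13 = 22.
Best is Systems and Compilers with total interest score 23.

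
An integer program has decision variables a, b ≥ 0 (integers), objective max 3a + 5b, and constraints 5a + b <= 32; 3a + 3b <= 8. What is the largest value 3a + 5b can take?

Relaxing integrality, the LP optimum is 13.33 at (a,b) = (0, 2.67), which is not an integer point.
(a,b)=(0,2): 5·0+1·2=2≤32, 3·0+3·2=6≤8, objective 10.
(a,b)=(1,1): 5·1+1·1=6≤32, 3·1+3·1=6≤8, objective 8.
(a,b)=(0,1): 5·0+1·1=1≤32, 3·0+3·1=3≤8, objective 5.
The best lattice point is (0,2), giving 10.

10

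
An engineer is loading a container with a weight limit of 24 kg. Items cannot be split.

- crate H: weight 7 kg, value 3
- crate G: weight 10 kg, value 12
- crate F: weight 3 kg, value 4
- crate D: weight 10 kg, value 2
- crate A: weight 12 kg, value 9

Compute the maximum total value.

Take crate G and crate A: weight 10 + 12 = 22 ≤ 24, value 12 + 9 = 21.
No other feasible combination does better.

21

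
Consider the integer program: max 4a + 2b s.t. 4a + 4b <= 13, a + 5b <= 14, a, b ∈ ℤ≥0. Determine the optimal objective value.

(a,b)=(3,0) is feasible, giving 12.
(a,b)=(2,1) is feasible, giving 10.
(a,b)=(2,0) is feasible, giving 8.
Maximum is 12 at (a,b)=(3,0).

12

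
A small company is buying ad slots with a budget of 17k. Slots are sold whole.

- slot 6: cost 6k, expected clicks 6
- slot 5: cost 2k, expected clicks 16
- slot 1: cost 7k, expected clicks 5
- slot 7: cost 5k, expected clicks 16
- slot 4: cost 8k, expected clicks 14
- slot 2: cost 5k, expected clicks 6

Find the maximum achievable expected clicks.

46

Allowing fractional choices, the relaxed optimum would be about 48.4, but ad slots are indivisible.
slot 5 + slot 7 + slot 2: cost 2 + 5 + 5 = 12 ≤ 17, expected clicks 16 + 16 + 6 = 38.
slot 5 + slot 7 + slot 4: cost 2 + 5 + 8 = 15 ≤ 17, expected clicks 16 + 16 + 14 = 46.
Best is slot 5, slot 7, and slot 4 with total expected clicks 46.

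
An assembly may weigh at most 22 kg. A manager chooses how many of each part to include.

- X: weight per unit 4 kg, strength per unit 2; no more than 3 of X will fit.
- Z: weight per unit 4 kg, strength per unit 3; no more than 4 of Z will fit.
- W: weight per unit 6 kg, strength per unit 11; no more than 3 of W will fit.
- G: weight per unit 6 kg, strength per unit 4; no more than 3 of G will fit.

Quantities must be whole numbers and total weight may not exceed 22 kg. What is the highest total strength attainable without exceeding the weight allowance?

36

1×Z and 3×W: weight 22 ≤ 22, strength 1·3 + 3·11 = 36.
1×X and 3×W: weight 22 ≤ 22, strength 1·2 + 3·11 = 35.
Best is 36.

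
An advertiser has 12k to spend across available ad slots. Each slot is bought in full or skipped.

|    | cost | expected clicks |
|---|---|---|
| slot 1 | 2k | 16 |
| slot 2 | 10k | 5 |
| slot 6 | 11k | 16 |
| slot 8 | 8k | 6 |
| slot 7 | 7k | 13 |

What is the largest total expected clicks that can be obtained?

29

This is a 0-1 knapsack instance.
Take slot 1 and slot 7: cost 2 + 7 = 9 ≤ 12, expected clicks 16 + 13 = 29.
No other feasible combination does better.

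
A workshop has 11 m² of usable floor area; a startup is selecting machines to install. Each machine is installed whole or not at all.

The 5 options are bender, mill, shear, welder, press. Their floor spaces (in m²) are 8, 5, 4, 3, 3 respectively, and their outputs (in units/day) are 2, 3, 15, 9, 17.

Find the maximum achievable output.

shear + welder + press: floor space 4 + 3 + 3 = 10 ≤ 11, output 15 + 9 + 17 = 41.
shear + press: floor space 4 + 3 = 7 ≤ 11, output 15 + 17 = 32.
Best is shear, welder, and press with total output 41.

41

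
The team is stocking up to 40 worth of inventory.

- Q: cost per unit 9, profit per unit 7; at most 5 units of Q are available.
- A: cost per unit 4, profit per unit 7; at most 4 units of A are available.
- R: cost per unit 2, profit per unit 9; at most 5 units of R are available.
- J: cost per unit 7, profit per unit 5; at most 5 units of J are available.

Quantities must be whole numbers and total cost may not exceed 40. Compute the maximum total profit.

83

R has the best ratio (9/2); taking only R gives at most 5×9 = 45 (stopped by the supply cap of 5).
Mixing does better — 4×A, 5×R, and 2×J: cost 40 ≤ 40, profit 4·7 + 5·9 + 2·5 = 83.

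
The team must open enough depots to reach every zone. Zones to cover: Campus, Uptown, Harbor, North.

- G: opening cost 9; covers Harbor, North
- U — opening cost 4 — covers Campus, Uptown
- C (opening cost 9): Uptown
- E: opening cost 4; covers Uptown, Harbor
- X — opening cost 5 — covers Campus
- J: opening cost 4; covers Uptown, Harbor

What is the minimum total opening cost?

The greedy cost-per-new-zone heuristic would pick U, E, and G for 17, but a cheaper cover exists.
Choose G and U: together they cover Campus, Uptown, Harbor, North — every zone.
Total opening cost: 9 + 4 = 13.
No cover costs less than 13.

13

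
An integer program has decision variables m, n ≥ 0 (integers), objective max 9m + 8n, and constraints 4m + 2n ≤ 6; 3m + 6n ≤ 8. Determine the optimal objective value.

9

The continuous relaxation peaks at (1.11, 0.778) with value 16.22; rounding to a feasible lattice point costs some objective.
(m,n)=(1,0): 4·1+2·0=4≤6, 3·1+6·0=3≤8, objective 9.
(m,n)=(0,1): 4·0+2·1=2≤6, 3·0+6·1=6≤8, objective 8.
(m,n)=(0,0): 4·0+2·0=0≤6, 3·0+6·0=0≤8, objective 0.
The best lattice point is (1,0), giving 9.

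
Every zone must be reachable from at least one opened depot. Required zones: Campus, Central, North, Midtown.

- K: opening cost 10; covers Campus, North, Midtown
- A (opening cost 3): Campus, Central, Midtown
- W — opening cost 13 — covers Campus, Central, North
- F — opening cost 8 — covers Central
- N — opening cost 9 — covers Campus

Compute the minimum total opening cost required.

This is an integer covering problem.
Choose K and A: together they cover Campus, Central, North, Midtown — every zone.
Total opening cost: 10 + 3 = 13.
No cover costs less than 13.

13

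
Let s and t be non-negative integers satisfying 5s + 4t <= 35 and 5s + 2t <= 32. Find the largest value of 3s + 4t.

32

Relaxing integrality, the LP optimum is 35.00 at (s,t) = (0, 8.75), which is not an integer point.
(s,t)=(0,8): 5·0+4·8=32≤35, 5·0+2·8=16≤32, objective 32.
(s,t)=(1,7): 5·1+4·7=33≤35, 5·1+2·7=19≤32, objective 31.
(s,t)=(0,7): 5·0+4·7=28≤35, 5·0+2·7=14≤32, objective 28.
No feasible integer point exceeds 32.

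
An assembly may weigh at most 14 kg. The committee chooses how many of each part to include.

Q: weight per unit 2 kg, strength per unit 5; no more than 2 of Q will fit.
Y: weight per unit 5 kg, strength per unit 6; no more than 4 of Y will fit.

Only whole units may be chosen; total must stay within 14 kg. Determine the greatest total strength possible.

22

Q has the best ratio (5/2); taking only Q gives at most 2×5 = 10 (stopped by the supply cap of 2).
Mixing does better — 2×Q and 2×Y: weight 14 ≤ 14, strength 2·5 + 2·6 = 22.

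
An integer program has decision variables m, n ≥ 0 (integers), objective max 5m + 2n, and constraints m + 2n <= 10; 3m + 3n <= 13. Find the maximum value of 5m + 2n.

(m,n)=(4,0): 1·4+2·0=4≤10, 3·4+3·0=12≤13, objective 20.
(m,n)=(3,1): 1·3+2·1=5≤10, 3·3+3·1=12≤13, objective 17.
(m,n)=(3,0): 1·3+2·0=3≤10, 3·3+3·0=9≤13, objective 15.
No feasible integer point exceeds 20.

20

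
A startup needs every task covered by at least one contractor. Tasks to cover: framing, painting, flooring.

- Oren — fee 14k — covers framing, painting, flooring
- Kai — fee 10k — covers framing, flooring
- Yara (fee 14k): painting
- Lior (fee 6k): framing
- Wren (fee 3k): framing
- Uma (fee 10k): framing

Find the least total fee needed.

14

The greedy cost-per-new-task heuristic would pick Wren and Oren for 17, but a cheaper cover exists.
Oren alone covers framing, painting, flooring — every task.
Total fee: 14.
No cover costs less than 14.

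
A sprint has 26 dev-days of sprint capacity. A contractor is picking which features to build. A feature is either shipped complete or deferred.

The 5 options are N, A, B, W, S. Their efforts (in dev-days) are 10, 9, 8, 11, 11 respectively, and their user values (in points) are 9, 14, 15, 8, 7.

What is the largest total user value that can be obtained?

This is an integer program with binary decision variables.
Take A and B: effort 9 + 8 = 17 ≤ 26, user value 14 + 15 = 29.
No other feasible combination does better.

29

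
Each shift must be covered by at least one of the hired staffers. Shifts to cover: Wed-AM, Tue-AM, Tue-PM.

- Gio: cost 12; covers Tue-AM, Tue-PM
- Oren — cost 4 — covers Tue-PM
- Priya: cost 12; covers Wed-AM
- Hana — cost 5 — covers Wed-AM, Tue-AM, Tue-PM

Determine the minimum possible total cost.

5

This is an integer covering problem.
Hana alone covers Wed-AM, Tue-AM, Tue-PM — every shift.
Total cost: 5.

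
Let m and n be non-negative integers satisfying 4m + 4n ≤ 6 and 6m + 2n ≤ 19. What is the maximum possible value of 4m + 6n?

6

Relaxing integrality, the LP optimum is 9.00 at (m,n) = (0, 1.5), which is not an integer point.
(m,n)=(0,1): 4·0+4·1=4≤6, 6·0+2·1=2≤19, objective 6.
(m,n)=(1,0): 4·1+4·0=4≤6, 6·1+2·0=6≤19, objective 4.
(m,n)=(0,0): 4·0+4·0=0≤6, 6·0+2·0=0≤19, objective 0.
No feasible integer point exceeds 6.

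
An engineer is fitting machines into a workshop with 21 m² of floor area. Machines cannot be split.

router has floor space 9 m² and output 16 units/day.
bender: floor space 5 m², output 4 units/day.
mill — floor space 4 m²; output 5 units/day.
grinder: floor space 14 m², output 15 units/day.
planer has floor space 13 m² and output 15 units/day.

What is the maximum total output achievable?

router + mill: floor space 9 + 4 = 13 ≤ 21, output 16 + 5 = 21.
router + bender + mill: floor space 9 + 5 + 4 = 18 ≤ 21, output 16 + 4 + 5 = 25.
Best is router, bender, and mill with total output 25.

25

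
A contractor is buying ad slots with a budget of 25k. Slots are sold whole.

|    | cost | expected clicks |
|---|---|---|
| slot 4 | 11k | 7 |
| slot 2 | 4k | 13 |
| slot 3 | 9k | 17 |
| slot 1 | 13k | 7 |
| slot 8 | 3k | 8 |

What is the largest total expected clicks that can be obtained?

38

slot 4 + slot 3 + slot 8: cost 11 + 9 + 3 = 23 ≤ 25, expected clicks 7 + 17 + 8 = 32.
slot 2 + slot 3 + slot 8: cost 4 + 9 + 3 = 16 ≤ 25, expected clicks 13 + 17 + 8 = 38.
slot 4 + slot 2 + slot 3: cost 11 + 4 + 9 = 24 ≤ 25, expected clicks 7 + 13 + 17 = 37.
Best is slot 2, slot 3, and slot 8 with total expected clicks 38.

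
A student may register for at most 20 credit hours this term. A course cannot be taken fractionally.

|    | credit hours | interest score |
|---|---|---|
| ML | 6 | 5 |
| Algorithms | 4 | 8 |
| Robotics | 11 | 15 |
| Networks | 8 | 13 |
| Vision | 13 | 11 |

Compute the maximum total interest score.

28

ML + Algorithms + Networks: credit hours 6 + 4 + 8 = 18 ≤ 20, interest score 5 + 8 + 13 = 26.
Robotics + Networks: credit hours 11 + 8 = 19 ≤ 20, interest score 15 + 13 = 28.
Best is Robotics and Networks with total interest score 28.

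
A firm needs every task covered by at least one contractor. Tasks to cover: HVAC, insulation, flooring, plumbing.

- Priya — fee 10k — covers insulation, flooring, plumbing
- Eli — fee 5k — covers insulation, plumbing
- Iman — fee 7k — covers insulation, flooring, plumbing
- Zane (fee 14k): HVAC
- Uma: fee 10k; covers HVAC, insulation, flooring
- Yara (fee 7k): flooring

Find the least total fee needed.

This is an integer covering problem.
The greedy cost-per-new-task heuristic would pick Iman and Uma for 17, but a cheaper cover exists.
Choose Eli and Uma: together they cover HVAC, insulation, flooring, plumbing — every task.
Total fee: 5 + 10 = 15.
No cover costs less than 15.

15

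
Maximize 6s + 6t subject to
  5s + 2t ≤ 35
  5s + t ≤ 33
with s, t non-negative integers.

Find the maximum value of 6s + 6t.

(s,t)=(0,17): 5·0+2·17=34≤35, 5·0+1·17=17≤33, objective 102.
(s,t)=(0,16): 5·0+2·16=32≤35, 5·0+1·16=16≤33, objective 96.
The best lattice point is (0,17), giving 102.

102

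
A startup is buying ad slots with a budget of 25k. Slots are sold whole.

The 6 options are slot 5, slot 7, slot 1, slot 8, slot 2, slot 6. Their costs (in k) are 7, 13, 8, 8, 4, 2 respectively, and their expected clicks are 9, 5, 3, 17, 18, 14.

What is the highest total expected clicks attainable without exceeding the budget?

58

Take slot 5, slot 8, slot 2, and slot 6: cost 7 + 8 + 4 + 2 = 21 ≤ 25, expected clicks 9 + 17 + 18 + 14 = 58.
No other feasible combination does better.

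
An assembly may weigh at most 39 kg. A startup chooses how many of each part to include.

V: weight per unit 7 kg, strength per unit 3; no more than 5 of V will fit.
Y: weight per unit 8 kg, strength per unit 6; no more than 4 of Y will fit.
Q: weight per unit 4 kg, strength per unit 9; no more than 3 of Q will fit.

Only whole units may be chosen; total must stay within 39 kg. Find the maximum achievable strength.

Q has the best ratio (9/4); taking only Q gives at most 3×9 = 27 (stopped by the supply cap of 3).
Mixing does better — 3×Y and 3×Q: weight 36 ≤ 39, strength 3·6 + 3·9 = 45.

45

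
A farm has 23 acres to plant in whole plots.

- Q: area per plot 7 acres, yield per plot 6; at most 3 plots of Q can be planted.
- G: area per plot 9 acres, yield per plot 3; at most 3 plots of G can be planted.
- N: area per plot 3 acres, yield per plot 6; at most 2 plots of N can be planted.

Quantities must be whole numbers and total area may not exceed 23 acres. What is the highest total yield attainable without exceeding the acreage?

This is a bounded integer knapsack.
2×Q and 2×N: area 20 ≤ 23, yield 2·6 + 2·6 = 24.
1×Q, 1×G, and 2×N: area 22 ≤ 23, yield 1·6 + 1·3 + 2·6 = 21.
Best is 24.

24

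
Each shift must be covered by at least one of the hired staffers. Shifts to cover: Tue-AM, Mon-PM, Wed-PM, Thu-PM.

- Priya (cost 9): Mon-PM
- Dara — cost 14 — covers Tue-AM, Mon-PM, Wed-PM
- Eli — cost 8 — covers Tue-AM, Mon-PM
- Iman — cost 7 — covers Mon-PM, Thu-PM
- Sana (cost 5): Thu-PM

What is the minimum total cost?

The greedy cost-per-new-shift heuristic would pick Iman and Dara for 21, but a cheaper cover exists.
Choose Dara and Sana: together they cover Tue-AM, Mon-PM, Wed-PM, Thu-PM — every shift.
Total cost: 14 + 5 = 19.
No cover costs less than 19.

19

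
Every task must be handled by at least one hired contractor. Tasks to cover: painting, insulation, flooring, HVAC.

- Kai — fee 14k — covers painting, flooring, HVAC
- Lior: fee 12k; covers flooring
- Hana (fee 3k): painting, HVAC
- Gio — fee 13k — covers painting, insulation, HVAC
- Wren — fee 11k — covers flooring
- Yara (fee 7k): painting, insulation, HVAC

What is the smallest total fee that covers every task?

This is a weighted set-cover instance.
The greedy cost-per-new-task heuristic would pick Hana, Yara, and Wren for 21, but a cheaper cover exists.
Choose Wren and Yara: together they cover painting, insulation, flooring, HVAC — every task.
Total fee: 11 + 7 = 18.
No cover costs less than 18.

18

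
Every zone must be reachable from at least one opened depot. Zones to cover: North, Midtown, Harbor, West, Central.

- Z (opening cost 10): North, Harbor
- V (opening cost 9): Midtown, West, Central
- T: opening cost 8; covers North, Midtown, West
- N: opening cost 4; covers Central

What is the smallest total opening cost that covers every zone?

19

This is a weighted set-cover instance.
The greedy cost-per-new-zone heuristic would pick T, N, and Z for 22, but a cheaper cover exists.
Choose Z and V: together they cover North, Midtown, Harbor, West, Central — every zone.
Total opening cost: 10 + 9 = 19.
No cover costs less than 19.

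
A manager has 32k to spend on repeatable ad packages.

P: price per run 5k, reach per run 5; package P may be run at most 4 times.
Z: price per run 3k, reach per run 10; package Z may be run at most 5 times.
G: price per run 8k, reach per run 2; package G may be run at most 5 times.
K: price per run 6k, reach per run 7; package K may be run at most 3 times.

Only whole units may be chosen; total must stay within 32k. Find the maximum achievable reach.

This is a bounded integer knapsack.
1×P, 5×Z, and 2×K: price 32 ≤ 32, reach 1·5 + 5·10 + 2·7 = 69.
2×P, 5×Z, and 1×K: price 31 ≤ 32, reach 2·5 + 5·10 + 1·7 = 67.
Best is 69.

69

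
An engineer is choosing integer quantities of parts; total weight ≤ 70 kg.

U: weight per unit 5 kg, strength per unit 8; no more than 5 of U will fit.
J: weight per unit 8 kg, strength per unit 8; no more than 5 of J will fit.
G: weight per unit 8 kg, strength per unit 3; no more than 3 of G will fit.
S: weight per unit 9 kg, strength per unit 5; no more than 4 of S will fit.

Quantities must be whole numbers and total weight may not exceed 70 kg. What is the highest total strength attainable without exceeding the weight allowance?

80

Take 5×U and 5×J: weight 65 ≤ 70, strength 5·8 + 5·8 = 80.
U has the best ratio (8/5) and is taken to its limit of 5; remaining capacity is filled optimally with the others.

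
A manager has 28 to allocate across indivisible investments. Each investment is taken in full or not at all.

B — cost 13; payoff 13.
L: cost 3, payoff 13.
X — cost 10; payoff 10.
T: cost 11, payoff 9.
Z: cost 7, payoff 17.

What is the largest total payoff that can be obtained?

Treat it as a binary knapsack problem.
Allowing fractional choices, the relaxed optimum would be about 48.0, but investments are indivisible.
L + X + Z: cost 3 + 10 + 7 = 20 ≤ 28, payoff 13 + 10 + 17 = 40.
B + L + Z: cost 13 + 3 + 7 = 23 ≤ 28, payoff 13 + 13 + 17 = 43.
Best is B, L, and Z with total payoff 43.

43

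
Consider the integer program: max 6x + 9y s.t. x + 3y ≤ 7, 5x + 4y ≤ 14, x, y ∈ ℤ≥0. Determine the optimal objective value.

24

(x,y)=(1,2): 1·1+3·2=7≤7, 5·1+4·2=13≤14, objective 24.
(x,y)=(2,1): 1·2+3·1=5≤7, 5·2+4·1=14≤14, objective 21.
No feasible integer point exceeds 24.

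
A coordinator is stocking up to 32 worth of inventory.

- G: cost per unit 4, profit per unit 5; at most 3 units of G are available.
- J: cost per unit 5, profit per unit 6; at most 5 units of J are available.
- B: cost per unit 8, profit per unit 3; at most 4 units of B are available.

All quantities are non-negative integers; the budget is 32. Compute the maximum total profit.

39

G has the best ratio (5/4); taking only G gives at most 3×5 = 15 (stopped by the supply cap of 3).
Mixing does better — 3×G and 4×J: cost 32 ≤ 32, profit 3·5 + 4·6 = 39.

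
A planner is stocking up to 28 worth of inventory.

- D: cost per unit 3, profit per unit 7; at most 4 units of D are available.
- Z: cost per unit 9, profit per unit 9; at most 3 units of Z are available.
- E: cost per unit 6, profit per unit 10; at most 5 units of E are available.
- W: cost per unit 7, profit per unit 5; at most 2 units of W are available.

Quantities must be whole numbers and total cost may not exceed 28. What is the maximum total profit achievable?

Take 3×D and 3×E: cost 27 ≤ 28, profit 3·7 + 3·10 = 51.
No other integer combination yields more.

51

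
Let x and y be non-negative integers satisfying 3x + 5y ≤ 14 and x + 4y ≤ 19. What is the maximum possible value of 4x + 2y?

Relaxing integrality, the LP optimum is 18.67 at (x,y) = (4.67, 0), which is not an integer point.
(x,y)=(4,0): 3·4+5·0=12≤14, 1·4+4·0=4≤19, objective 16.
(x,y)=(3,1): 3·3+5·1=14≤14, 1·3+4·1=7≤19, objective 14.
(x,y)=(3,0): 3·3+5·0=9≤14, 1·3+4·0=3≤19, objective 12.
The best lattice point is (4,0), giving 16.

16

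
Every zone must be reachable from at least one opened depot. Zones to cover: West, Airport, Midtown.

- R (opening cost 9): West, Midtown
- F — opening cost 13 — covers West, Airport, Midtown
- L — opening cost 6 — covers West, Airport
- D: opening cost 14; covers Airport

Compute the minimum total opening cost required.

13

The greedy cost-per-new-zone heuristic would pick L and R for 15, but a cheaper cover exists.
F alone covers West, Airport, Midtown — every zone.
Total opening cost: 13.
No cover costs less than 13.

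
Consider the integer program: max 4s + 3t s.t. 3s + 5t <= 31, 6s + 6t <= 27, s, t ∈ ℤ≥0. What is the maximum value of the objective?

16

The continuous relaxation peaks at (4.5, 0) with value 18.00; rounding to a feasible lattice point costs some objective.
(s,t)=(4,0): 3·4+5·0=12≤31, 6·4+6·0=24≤27, objective 16.
(s,t)=(3,1): 3·3+5·1=14≤31, 6·3+6·1=24≤27, objective 15.
The best lattice point is (4,0), giving 16.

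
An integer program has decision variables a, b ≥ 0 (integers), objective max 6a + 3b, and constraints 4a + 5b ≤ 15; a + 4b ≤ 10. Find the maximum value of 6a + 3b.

(a,b)=(3,0): 4·3+5·0=12≤15, 1·3+4·0=3≤10, objective 18.
(a,b)=(2,1): 4·2+5·1=13≤15, 1·2+4·1=6≤10, objective 15.
The best lattice point is (3,0), giving 18.

18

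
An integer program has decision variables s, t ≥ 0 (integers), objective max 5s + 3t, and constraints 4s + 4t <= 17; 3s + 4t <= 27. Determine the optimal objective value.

20

(s,t)=(4,0) is feasible, giving 20.
(s,t)=(3,1) is feasible, giving 18.
(s,t)=(3,0) is feasible, giving 15.
Maximum is 20 at (s,t)=(4,0).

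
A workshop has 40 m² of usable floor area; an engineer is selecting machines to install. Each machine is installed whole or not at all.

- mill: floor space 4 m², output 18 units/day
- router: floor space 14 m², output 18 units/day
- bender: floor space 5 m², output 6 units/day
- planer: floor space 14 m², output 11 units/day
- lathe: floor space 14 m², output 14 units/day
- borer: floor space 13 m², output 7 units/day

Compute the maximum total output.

56

mill + router + lathe: floor space 4 + 14 + 14 = 32 ≤ 40, output 18 + 18 + 14 = 50.
mill + router + bender + planer: floor space 4 + 14 + 5 + 14 = 37 ≤ 40, output 18 + 18 + 6 + 11 = 53.
mill + router + bender + lathe: floor space 4 + 14 + 5 + 14 = 37 ≤ 40, output 18 + 18 + 6 + 14 = 56.
Best is mill, router, bender, and lathe with total output 56.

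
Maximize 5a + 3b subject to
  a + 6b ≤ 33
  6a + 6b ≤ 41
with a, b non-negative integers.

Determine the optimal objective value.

The continuous relaxation peaks at (6.83, 0) with value 34.17; rounding to a feasible lattice point costs some objective.
(a,b)=(6,0): 1·6+6·0=6≤33, 6·6+6·0=36≤41, objective 30.
(a,b)=(5,1): 1·5+6·1=11≤33, 6·5+6·1=36≤41, objective 28.
Maximum is 30 at (a,b)=(6,0).

30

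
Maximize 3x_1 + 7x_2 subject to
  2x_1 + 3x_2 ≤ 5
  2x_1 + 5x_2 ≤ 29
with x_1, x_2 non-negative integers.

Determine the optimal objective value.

10

(x_1,x_2)=(1,1) is feasible, giving 10.
(x_1,x_2)=(0,1) is feasible, giving 7.
(x_1,x_2)=(2,0) is feasible, giving 6.
(x_1,x_2)=(1,0) is feasible, giving 3.
Maximum is 10 at (x_1,x_2)=(1,1).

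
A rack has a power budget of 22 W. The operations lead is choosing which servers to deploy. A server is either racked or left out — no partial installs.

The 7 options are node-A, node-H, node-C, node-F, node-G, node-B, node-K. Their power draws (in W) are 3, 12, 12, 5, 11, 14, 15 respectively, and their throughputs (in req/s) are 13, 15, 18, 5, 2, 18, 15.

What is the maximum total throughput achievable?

36

Take node-A, node-C, and node-F: power draw 3 + 12 + 5 = 20 ≤ 22, throughput 13 + 18 + 5 = 36.
No feasible combination exceeds this.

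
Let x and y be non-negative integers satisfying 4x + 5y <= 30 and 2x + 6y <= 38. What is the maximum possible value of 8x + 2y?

56

(x,y)=(7,0) is feasible, giving 56.
(x,y)=(6,1) is feasible, giving 50.
(x,y)=(6,0) is feasible, giving 48.
The best lattice point is (7,0), giving 56.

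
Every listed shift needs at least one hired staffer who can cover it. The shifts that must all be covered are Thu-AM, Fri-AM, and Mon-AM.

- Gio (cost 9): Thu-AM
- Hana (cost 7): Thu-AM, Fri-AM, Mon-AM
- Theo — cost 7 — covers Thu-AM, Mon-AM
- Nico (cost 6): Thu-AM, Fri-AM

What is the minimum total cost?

Hana alone covers Thu-AM, Fri-AM, Mon-AM — every shift.
Total cost: 7.
No cover costs less than 7.

7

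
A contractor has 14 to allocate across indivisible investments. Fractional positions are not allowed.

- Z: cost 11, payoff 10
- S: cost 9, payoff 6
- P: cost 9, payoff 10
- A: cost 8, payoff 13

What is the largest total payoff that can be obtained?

Take A: cost 8 ≤ 14, payoff 13.
No other feasible combination does better.

13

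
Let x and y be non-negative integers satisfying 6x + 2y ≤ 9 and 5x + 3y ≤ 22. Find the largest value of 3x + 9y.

Relaxing integrality, the LP optimum is 40.50 at (x,y) = (0, 4.5), which is not an integer point.
(x,y)=(0,4): 6·0+2·4=8≤9, 5·0+3·4=12≤22, objective 36.
(x,y)=(0,3): 6·0+2·3=6≤9, 5·0+3·3=9≤22, objective 27.
No feasible integer point exceeds 36.

36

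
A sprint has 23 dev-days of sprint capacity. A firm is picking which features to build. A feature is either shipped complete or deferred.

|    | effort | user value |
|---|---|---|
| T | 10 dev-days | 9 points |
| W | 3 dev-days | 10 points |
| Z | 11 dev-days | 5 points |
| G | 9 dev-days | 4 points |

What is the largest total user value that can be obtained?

Allowing fractional choices, the relaxed optimum would be about 23.5, but features are indivisible.
T + W + G: effort 10 + 3 + 9 = 22 ≤ 23, user value 9 + 10 + 4 = 23.
T + W: effort 10 + 3 = 13 ≤ 23, user value 9 + 10 = 19.
Best is T, W, and G with total user value 23.

23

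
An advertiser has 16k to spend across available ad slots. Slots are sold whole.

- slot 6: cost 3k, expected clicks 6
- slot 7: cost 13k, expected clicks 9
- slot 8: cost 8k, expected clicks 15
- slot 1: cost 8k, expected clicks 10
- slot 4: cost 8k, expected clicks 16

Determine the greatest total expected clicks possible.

31

Allowing fractional choices, the relaxed optimum would be about 31.4, but ad slots are indivisible.
slot 1 + slot 4: cost 8 + 8 = 16 ≤ 16, expected clicks 10 + 16 = 26.
slot 8 + slot 4: cost 8 + 8 = 16 ≤ 16, expected clicks 15 + 16 = 31.
Best is slot 8 and slot 4 with total expected clicks 31.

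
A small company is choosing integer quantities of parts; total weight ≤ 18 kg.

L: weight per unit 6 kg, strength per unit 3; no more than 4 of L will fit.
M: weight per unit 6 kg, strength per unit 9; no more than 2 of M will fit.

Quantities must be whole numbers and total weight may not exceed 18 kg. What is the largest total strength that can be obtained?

21

2×M: weight 12 ≤ 18, strength 2·9 = 18.
1×L and 2×M: weight 18 ≤ 18, strength 1·3 + 2·9 = 21.
Best is 21.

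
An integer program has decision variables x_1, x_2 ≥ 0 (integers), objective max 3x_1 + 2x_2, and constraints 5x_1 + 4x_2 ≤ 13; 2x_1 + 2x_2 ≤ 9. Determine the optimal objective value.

7

(x_1,x_2)=(1,2): 5·1+4·2=13≤13, 2·1+2·2=6≤9, objective 7.
(x_1,x_2)=(0,3): 5·0+4·3=12≤13, 2·0+2·3=6≤9, objective 6.
Maximum is 7 at (x_1,x_2)=(1,2).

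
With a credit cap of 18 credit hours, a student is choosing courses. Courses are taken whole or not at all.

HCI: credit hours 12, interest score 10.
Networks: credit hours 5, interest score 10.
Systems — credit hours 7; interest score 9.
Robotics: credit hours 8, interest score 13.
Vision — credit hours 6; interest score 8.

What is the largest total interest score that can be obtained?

Networks + Robotics: credit hours 5 + 8 = 13 ≤ 18, interest score 10 + 13 = 23.
Systems + Robotics: credit hours 7 + 8 = 15 ≤ 18, interest score 9 + 13 = 22.
Networks + Systems + Vision: credit hours 5 + 7 + 6 = 18 ≤ 18, interest score 10 + 9 + 8 = 27.
Best is Networks, Systems, and Vision with total interest score 27.

27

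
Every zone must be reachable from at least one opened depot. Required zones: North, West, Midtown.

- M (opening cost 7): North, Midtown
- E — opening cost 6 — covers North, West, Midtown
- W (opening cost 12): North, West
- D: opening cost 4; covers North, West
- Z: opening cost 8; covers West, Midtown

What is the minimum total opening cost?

6

E alone covers North, West, Midtown — every zone.
Total opening cost: 6.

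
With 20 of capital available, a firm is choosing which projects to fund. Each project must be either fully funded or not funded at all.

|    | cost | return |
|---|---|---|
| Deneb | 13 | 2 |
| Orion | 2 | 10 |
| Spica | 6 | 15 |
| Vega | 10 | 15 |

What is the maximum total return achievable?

Allowing fractional choices, the relaxed optimum would be about 40.3, but projects are indivisible.
Orion + Spica: cost 2 + 6 = 8 ≤ 20, return 10 + 15 = 25.
Orion + Spica + Vega: cost 2 + 6 + 10 = 18 ≤ 20, return 10 + 15 + 15 = 40.
Spica + Vega: cost 6 + 10 = 16 ≤ 20, return 15 + 15 = 30.
Best is Orion, Spica, and Vega with total return 40.

40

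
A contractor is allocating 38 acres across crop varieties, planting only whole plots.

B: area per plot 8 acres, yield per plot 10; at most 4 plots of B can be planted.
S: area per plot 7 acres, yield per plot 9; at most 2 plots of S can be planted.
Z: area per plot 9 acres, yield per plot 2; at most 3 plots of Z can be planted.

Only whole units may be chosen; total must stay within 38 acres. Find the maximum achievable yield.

48

This is a bounded integer knapsack.
S has the best ratio (9/7); taking only S gives at most 2×9 = 18 (stopped by the supply cap of 2).
Mixing does better — 3×B and 2×S: area 38 ≤ 38, yield 3·10 + 2·9 = 48.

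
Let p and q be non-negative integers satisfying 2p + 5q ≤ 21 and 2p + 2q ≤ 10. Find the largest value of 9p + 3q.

45

(p,q)=(5,0): 2·5+5·0=10≤21, 2·5+2·0=10≤10, objective 45.
(p,q)=(4,1): 2·4+5·1=13≤21, 2·4+2·1=10≤10, objective 39.
Maximum is 45 at (p,q)=(5,0).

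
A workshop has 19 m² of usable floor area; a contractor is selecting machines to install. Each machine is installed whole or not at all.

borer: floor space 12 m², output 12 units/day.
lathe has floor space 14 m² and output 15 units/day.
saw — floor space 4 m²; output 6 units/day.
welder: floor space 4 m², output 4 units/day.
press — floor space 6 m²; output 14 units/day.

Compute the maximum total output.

26

borer + press: floor space 12 + 6 = 18 ≤ 19, output 12 + 14 = 26.
saw + welder + press: floor space 4 + 4 + 6 = 14 ≤ 19, output 6 + 4 + 14 = 24.
Best is borer and press with total output 26.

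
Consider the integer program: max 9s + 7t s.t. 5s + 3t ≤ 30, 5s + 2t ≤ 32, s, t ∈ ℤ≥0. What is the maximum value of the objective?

70

(s,t)=(0,10): 5·0+3·10=30≤30, 5·0+2·10=20≤32, objective 70.
(s,t)=(0,9): 5·0+3·9=27≤30, 5·0+2·9=18≤32, objective 63.
The best lattice point is (0,10), giving 70.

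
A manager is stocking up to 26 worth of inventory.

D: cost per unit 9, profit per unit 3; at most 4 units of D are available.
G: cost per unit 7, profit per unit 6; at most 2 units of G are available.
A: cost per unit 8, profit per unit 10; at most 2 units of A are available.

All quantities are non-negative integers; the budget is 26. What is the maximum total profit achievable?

26

1×G and 2×A: cost 23 ≤ 26, profit 1·6 + 2·10 = 26.
1×D and 2×A: cost 25 ≤ 26, profit 1·3 + 2·10 = 23.
Best is 26.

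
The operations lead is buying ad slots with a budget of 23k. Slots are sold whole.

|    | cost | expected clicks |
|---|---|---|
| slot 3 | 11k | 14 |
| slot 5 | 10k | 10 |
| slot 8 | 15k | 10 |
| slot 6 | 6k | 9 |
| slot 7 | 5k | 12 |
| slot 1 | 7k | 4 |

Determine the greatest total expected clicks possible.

Allowing fractional choices, the relaxed optimum would be about 36.0, but ad slots are indivisible.
slot 3 + slot 6 + slot 7: cost 11 + 6 + 5 = 22 ≤ 23, expected clicks 14 + 9 + 12 = 35.
slot 5 + slot 6 + slot 7: cost 10 + 6 + 5 = 21 ≤ 23, expected clicks 10 + 9 + 12 = 31.
Best is slot 3, slot 6, and slot 7 with total expected clicks 35.

35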